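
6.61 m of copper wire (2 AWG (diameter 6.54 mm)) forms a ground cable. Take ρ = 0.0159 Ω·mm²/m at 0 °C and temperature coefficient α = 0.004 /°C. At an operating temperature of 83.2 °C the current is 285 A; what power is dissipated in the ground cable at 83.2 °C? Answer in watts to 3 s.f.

ρ = 0.0159 Ω·mm²/m = 1.59×10^-8 Ω·m
A = π(6.54/2 mm)² = π(3.2700e-03 m)² = 3.359e-05 m²
R₍0₎ = ρL/A = (1.59×10^-8)(6.61)/(3.359e-05) = 0.003129 Ω
R₍83.2₎ = R₍0₎(1 + αΔT) = 0.003129 × (1 + 0.004×83.2) = 0.00417 Ω
P = I²R = (285)² × 0.00417 = 339 W

339 W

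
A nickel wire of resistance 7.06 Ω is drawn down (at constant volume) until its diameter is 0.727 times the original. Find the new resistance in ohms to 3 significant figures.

Volume constant ⇒ L' = L/r² with r = 0.727. R' = ρL'/A' = ρ(L/r²)/(πr²d₀²/4) = R/r⁴.
R' = 3.58 × 7.06 = 25.3 Ω

25.3 Ω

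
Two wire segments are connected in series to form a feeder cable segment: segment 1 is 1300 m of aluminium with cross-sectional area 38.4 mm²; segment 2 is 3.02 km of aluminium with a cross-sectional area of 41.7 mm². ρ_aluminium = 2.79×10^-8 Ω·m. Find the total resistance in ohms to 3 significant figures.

2.97 Ω

Segment 1: A = 38.4 mm² = 3.840e-05 m²
R₁ = ρL/A = (2.79×10^-8)(1300)/(3.840e-05) = 0.9445 Ω
Segment 2: A = 41.7 mm² = 4.170e-05 m²
R₂ = (2.79×10^-8)(3020)/(4.170e-05) = 2.021 Ω
R = R₁ + R₂ = 2.97 Ω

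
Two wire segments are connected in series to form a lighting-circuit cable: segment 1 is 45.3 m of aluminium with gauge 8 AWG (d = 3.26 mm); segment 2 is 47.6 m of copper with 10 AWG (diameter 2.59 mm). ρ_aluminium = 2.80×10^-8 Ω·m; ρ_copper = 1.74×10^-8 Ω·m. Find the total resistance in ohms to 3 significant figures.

Segment 1: A = π(3.26/2 mm)² = π(1.6300e-03 m)² = 8.347e-06 m²
R₁ = ρL/A = (2.80×10^-8)(45.3)/(8.347e-06) = 0.152 Ω
Segment 2: A = π(2.59/2 mm)² = π(1.2950e-03 m)² = 5.269e-06 m²
R₂ = (1.74×10^-8)(47.6)/(5.269e-06) = 0.1572 Ω
R = R₁ + R₂ = 0.309 Ω

0.309 Ω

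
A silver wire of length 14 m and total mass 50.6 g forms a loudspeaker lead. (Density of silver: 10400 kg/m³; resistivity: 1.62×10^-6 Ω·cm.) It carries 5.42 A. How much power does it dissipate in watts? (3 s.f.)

ρ = 1.62×10^-6 Ω·cm = 1.62×10^-8 Ω·m
A = m/(density·L) = 0.0506/(10400×14) = 3.4753e-07 m²
R = ρL/A = (1.62×10^-8)(14)/(3.4753e-07) = 0.6526 Ω
P = I²R = (5.42)² × 0.6526 = 19.2 W

19.2 W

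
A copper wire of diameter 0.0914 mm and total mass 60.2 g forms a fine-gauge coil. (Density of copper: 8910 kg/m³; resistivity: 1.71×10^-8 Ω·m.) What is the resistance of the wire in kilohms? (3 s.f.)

A = π(d/2)² = π(4.5700e-05 m)² = 6.5612e-09 m²
L = m/(density·A) = 0.0602/(8910×6.5612e-09) = 1030 m
R = ρL/A = (1.71×10^-8)(1030)/(6.5612e-09) = 2.68 kΩ

2.68 kΩ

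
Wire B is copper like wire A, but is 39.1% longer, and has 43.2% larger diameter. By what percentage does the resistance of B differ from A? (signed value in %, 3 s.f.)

-32.2%

R ∝ L/d², so R_B/R_A = (1 + 39.1/100) × (1 + 43.2/100)⁻²
= 1.391 × 0.4877 = 0.6783
(R_B − R_A)/R_A = 0.6783 − 1 = -32.2%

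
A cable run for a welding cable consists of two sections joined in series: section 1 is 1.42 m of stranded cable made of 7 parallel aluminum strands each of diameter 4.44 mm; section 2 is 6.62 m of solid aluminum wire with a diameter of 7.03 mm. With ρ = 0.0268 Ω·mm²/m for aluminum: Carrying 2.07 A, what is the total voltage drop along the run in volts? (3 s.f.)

ρ = 0.0268 Ω·mm²/m = 2.68×10^-8 Ω·m
Section 1: A_strand = π(2.2200e-03)² = 1.548e-05 m²; R₁ = ρL/(N·A_s) = (2.68×10^-8)(1.42)/(7×1.548e-05) = 3.511×10^-4 Ω
Section 2: A = π(d/2)² = π(3.5150e-03 m)² = 3.882e-05 m²
R₂ = (2.68×10^-8)(6.62)/(3.882e-05) = 0.004571 Ω
R = R₁ + R₂ = 0.004922 Ω
V = IR = 2.07 × 0.004922 = 0.0102 V

0.0102 V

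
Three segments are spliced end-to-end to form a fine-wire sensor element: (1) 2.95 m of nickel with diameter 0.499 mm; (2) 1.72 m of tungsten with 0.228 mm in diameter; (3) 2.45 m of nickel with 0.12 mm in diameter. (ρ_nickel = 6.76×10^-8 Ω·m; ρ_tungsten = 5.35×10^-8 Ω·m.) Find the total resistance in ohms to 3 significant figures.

Seg 1: A = π(d/2)² = π(2.4950e-04 m)² = 1.956e-07 m²
R_1 = (6.76×10^-8)(2.95)/(1.956e-07) = 1.02 Ω
Seg 2: A = π(d/2)² = π(1.1400e-04 m)² = 4.083e-08 m²
R_2 = (5.35×10^-8)(1.72)/(4.083e-08) = 2.254 Ω
Seg 3: A = π(d/2)² = π(6.0000e-05 m)² = 1.131e-08 m²
R_3 = (6.76×10^-8)(2.45)/(1.131e-08) = 14.64 Ω
R_total = R_1 + R_2 + R_3 = 17.9 Ω

17.9 Ω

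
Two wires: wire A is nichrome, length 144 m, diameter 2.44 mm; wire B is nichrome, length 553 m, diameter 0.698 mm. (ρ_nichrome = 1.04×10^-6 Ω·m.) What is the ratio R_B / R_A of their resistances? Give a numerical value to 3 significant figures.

46.9

R ∝ ρL/d², so R_B/R_A = (L_B/L_A) × (d_A/d_B)²
= (553/144) × (2.44/0.698)² = 46.9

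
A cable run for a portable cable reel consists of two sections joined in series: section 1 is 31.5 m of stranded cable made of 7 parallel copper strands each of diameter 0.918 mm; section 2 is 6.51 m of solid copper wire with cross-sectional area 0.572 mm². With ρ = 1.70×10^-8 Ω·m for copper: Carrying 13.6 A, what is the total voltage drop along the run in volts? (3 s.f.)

Section 1: A_strand = π(4.5900e-04)² = 6.619e-07 m²; R₁ = ρL/(N·A_s) = (1.70×10^-8)(31.5)/(7×6.619e-07) = 0.1156 Ω
Section 2: A = 0.572 mm² = 5.720e-07 m²
R₂ = (1.70×10^-8)(6.51)/(5.720e-07) = 0.1935 Ω
R = R₁ + R₂ = 0.3091 Ω
V = IR = 13.6 × 0.3091 = 4.20 V

4.20 V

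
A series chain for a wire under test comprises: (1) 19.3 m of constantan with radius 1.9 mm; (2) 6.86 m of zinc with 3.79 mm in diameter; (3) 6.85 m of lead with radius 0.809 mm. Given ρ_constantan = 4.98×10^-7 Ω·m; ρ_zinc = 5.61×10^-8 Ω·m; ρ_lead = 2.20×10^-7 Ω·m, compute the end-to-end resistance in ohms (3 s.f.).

1.61 Ω

Seg 1: A = πr² = π(1.9000e-03 m)² = 1.134e-05 m²
R_1 = (4.98×10^-7)(19.3)/(1.134e-05) = 0.8475 Ω
Seg 2: A = π(d/2)² = π(1.8950e-03 m)² = 1.128e-05 m²
R_2 = (5.61×10^-8)(6.86)/(1.128e-05) = 0.03411 Ω
Seg 3: A = πr² = π(8.0900e-04 m)² = 2.056e-06 m²
R_3 = (2.20×10^-7)(6.85)/(2.056e-06) = 0.7329 Ω
R_total = R_1 + R_2 + R_3 = 1.61 Ω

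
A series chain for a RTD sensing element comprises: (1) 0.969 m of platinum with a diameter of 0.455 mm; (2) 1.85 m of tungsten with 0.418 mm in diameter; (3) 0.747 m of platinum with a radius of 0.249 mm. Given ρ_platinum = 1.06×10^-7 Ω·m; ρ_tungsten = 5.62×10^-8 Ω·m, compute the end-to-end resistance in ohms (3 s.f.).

Seg 1: A = π(d/2)² = π(2.2750e-04 m)² = 1.626e-07 m²
R_1 = (1.06×10^-7)(0.969)/(1.626e-07) = 0.6317 Ω
Seg 2: A = π(d/2)² = π(2.0900e-04 m)² = 1.372e-07 m²
R_2 = (5.62×10^-8)(1.85)/(1.372e-07) = 0.7576 Ω
Seg 3: A = πr² = π(2.4900e-04 m)² = 1.948e-07 m²
R_3 = (1.06×10^-7)(0.747)/(1.948e-07) = 0.4065 Ω
R_total = R_1 + R_2 + R_3 = 1.80 Ω

1.80 Ω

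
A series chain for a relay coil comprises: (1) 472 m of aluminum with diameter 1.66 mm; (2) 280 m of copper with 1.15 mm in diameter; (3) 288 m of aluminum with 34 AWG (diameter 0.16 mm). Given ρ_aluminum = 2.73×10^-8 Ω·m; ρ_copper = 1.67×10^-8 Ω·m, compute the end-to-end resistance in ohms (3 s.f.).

401 Ω

Seg 1: A = π(d/2)² = π(8.3000e-04 m)² = 2.164e-06 m²
R_1 = (2.73×10^-8)(472)/(2.164e-06) = 5.954 Ω
Seg 2: A = π(d/2)² = π(5.7500e-04 m)² = 1.039e-06 m²
R_2 = (1.67×10^-8)(280)/(1.039e-06) = 4.502 Ω
Seg 3: A = π(0.16/2 mm)² = π(8.0000e-05 m)² = 2.011e-08 m²
R_3 = (2.73×10^-8)(288)/(2.011e-08) = 391 Ω
R_total = R_1 + R_2 + R_3 = 401 Ω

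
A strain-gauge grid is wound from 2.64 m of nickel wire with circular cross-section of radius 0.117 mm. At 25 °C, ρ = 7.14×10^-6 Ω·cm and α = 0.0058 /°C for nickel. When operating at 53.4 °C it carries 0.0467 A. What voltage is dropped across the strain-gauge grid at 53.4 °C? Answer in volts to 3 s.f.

ρ = 7.14×10^-6 Ω·cm = 7.14×10^-8 Ω·m
A = πr² = π(1.1700e-04 m)² = 4.301e-08 m²
R₍25₎ = ρL/A = (7.14×10^-8)(2.64)/(4.301e-08) = 4.383 Ω
R₍53.4₎ = R₍25₎(1 + αΔT) = 4.383 × (1 + 0.0058×28.4) = 5.105 Ω
V = IR = 0.0467 × 5.105 = 0.238 V

0.238 V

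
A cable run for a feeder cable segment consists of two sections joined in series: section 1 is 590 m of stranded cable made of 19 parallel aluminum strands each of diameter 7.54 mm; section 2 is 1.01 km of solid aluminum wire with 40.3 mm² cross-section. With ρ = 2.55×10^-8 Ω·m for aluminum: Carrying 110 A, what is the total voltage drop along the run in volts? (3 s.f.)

72.2 V

Section 1: A_strand = π(3.7700e-03)² = 4.465e-05 m²; R₁ = ρL/(N·A_s) = (2.55×10^-8)(590)/(19×4.465e-05) = 0.01773 Ω
Section 2: A = 40.3 mm² = 4.030e-05 m²
R₂ = (2.55×10^-8)(1010)/(4.030e-05) = 0.6391 Ω
R = R₁ + R₂ = 0.6568 Ω
V = IR = 110 × 0.6568 = 72.2 V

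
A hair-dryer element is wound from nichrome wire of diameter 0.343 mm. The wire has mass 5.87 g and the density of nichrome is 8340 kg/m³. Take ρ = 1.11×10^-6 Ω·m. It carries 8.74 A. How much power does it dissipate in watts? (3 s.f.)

A = π(d/2)² = π(1.7150e-04 m)² = 9.2401e-08 m²
L = m/(density·A) = 0.00587/(8340×9.2401e-08) = 7.617 m
R = ρL/A = (1.11×10^-6)(7.617)/(9.2401e-08) = 91.5 Ω
P = I²R = (8.74)² × 91.5 = 6990 W

6990 W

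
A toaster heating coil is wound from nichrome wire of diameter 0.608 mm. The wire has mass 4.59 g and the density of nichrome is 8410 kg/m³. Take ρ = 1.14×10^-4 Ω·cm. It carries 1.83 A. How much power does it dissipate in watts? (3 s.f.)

24.7 W

ρ = 1.14×10^-4 Ω·cm = 1.14×10^-6 Ω·m
A = π(d/2)² = π(3.0400e-04 m)² = 2.9033e-07 m²
L = m/(density·A) = 0.00459/(8410×2.9033e-07) = 1.88 m
R = ρL/A = (1.14×10^-6)(1.88)/(2.9033e-07) = 7.381 Ω
P = I²R = (1.83)² × 7.381 = 24.7 W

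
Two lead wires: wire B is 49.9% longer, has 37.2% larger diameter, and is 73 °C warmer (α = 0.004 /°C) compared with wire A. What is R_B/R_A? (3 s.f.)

1.03

R ∝ ρL/d² with ρ ∝ (1+αΔT), so R_B/R_A = (1 + 49.9/100) × (1 + 37.2/100)⁻² × (1 + 0.004×73)
= 1.499 × 0.5312 × 1.292 = 1.03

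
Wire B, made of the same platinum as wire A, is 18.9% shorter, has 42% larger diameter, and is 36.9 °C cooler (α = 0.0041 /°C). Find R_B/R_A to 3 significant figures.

R ∝ ρL/d² with ρ ∝ (1+αΔT), so R_B/R_A = (1 − 18.9/100) × (1 + 42/100)⁻² × (1 − 0.0041×36.9)
= 0.811 × 0.4959 × 0.8487 = 0.341

0.341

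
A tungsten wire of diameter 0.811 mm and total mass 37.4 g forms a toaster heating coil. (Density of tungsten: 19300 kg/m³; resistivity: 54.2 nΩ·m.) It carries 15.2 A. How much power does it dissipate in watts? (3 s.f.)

ρ = 54.2 nΩ·m = 5.42×10^-8 Ω·m
A = π(d/2)² = π(4.0550e-04 m)² = 5.1657e-07 m²
L = m/(density·A) = 0.0374/(19300×5.1657e-07) = 3.751 m
R = ρL/A = (5.42×10^-8)(3.751)/(5.1657e-07) = 0.3936 Ω
P = I²R = (15.2)² × 0.3936 = 90.9 W

90.9 W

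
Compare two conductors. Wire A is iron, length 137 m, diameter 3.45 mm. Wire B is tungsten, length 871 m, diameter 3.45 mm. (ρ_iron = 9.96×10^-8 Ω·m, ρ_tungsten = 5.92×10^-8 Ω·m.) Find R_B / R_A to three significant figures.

R ∝ ρL/d², so R_B/R_A = (ρ_B/ρ_A) × (L_B/L_A)
= (5.92×10^-8/9.96×10^-8) × (871/137) = 3.78

3.78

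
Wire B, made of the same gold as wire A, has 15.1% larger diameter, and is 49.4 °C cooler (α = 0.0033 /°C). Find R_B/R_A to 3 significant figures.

0.632

R ∝ ρL/d² with ρ ∝ (1+αΔT), so R_B/R_A = (1 + 15.1/100)⁻² × (1 − 0.0033×49.4)
= 0.7548 × 0.837 = 0.632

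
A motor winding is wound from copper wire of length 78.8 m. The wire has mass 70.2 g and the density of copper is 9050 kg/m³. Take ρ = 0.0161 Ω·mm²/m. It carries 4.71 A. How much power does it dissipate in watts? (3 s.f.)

286 W

ρ = 0.0161 Ω·mm²/m = 1.61×10^-8 Ω·m
A = m/(density·L) = 0.0702/(9050×78.8) = 9.8438e-08 m²
R = ρL/A = (1.61×10^-8)(78.8)/(9.8438e-08) = 12.89 Ω
P = I²R = (4.71)² × 12.89 = 286 W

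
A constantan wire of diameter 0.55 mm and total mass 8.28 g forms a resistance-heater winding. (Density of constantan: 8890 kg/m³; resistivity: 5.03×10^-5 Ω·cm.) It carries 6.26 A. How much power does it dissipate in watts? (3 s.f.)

ρ = 5.03×10^-5 Ω·cm = 5.03×10^-7 Ω·m
A = π(d/2)² = π(2.7500e-04 m)² = 2.3758e-07 m²
L = m/(density·A) = 0.00828/(8890×2.3758e-07) = 3.92 m
R = ρL/A = (5.03×10^-7)(3.92)/(2.3758e-07) = 8.3 Ω
P = I²R = (6.26)² × 8.3 = 325 W

325 W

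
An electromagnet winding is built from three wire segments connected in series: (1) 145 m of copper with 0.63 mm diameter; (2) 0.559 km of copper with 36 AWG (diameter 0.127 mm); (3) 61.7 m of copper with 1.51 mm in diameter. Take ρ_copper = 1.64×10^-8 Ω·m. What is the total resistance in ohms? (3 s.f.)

Seg 1: A = π(d/2)² = π(3.1500e-04 m)² = 3.117e-07 m²
R_1 = (1.64×10^-8)(145)/(3.117e-07) = 7.629 Ω
Seg 2: A = π(0.127/2 mm)² = π(6.3500e-05 m)² = 1.267e-08 m²
R_2 = (1.64×10^-8)(559)/(1.267e-08) = 723.7 Ω
Seg 3: A = π(d/2)² = π(7.5500e-04 m)² = 1.791e-06 m²
R_3 = (1.64×10^-8)(61.7)/(1.791e-06) = 0.565 Ω
R_total = R_1 + R_2 + R_3 = 732 Ω

732 Ω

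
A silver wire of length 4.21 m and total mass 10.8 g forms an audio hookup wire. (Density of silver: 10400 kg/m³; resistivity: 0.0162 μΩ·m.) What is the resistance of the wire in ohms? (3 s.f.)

ρ = 0.0162 μΩ·m = 1.62×10^-8 Ω·m
A = m/(density·L) = 0.0108/(10400×4.21) = 2.4667e-07 m²
R = ρL/A = (1.62×10^-8)(4.21)/(2.4667e-07) = 0.276 Ω

0.276 Ω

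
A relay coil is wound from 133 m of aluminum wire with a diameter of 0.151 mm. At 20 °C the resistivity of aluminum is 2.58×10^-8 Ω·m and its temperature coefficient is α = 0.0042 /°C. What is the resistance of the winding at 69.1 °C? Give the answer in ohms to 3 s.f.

A = π(d/2)² = π(7.5500e-05 m)² = 1.791e-08 m²
R₍20°C₎ = ρL/A = (2.58×10^-8)(133)/(1.791e-08) = 191.6 Ω
R = R₀(1 + αΔT) = 191.6(1 + 0.0042×49.1) = 231 Ω

231 Ω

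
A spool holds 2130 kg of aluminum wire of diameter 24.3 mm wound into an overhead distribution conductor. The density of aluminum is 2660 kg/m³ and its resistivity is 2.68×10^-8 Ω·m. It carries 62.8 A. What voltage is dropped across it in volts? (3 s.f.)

A = π(d/2)² = π(1.2150e-02 m)² = 4.6377e-04 m²
L = m/(density·A) = 2130/(2660×4.6377e-04) = 1727 m
R = ρL/A = (2.68×10^-8)(1727)/(4.6377e-04) = 0.09978 Ω
V = IR = 62.8 × 0.09978 = 6.27 V

6.27 V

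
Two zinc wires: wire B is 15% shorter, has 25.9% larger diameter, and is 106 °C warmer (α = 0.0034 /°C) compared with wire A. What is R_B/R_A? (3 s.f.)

0.730

R ∝ ρL/d² with ρ ∝ (1+αΔT), so R_B/R_A = (1 − 15/100) × (1 + 25.9/100)⁻² × (1 + 0.0034×106)
= 0.85 × 0.6309 × 1.36 = 0.730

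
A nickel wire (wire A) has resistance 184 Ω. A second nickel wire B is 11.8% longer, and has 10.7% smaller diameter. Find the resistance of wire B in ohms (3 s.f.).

R ∝ L/d², so R_B/R_A = (1 + 11.8/100) × (1 − 10.7/100)⁻²
= 1.118 × 1.254 = 1.402
R_B = 1.402 × 184 = 258 Ω

258 Ω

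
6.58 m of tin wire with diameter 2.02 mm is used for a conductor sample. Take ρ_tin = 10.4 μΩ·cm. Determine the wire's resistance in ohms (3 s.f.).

ρ = 10.4 μΩ·cm = 1.04×10^-7 Ω·m
A = π(d/2)² = π(1.0100e-03 m)² = 3.205e-06 m²
R = ρL/A = (1.04×10^-7)(6.58 m)/(3.205e-06 m²) = 0.214 Ω

0.214 Ω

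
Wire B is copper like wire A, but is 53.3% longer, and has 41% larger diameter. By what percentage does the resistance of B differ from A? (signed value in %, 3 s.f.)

R ∝ L/d², so R_B/R_A = (1 + 53.3/100) × (1 + 41/100)⁻²
= 1.533 × 0.503 = 0.7711
(R_B − R_A)/R_A = 0.7711 − 1 = -22.9%

-22.9%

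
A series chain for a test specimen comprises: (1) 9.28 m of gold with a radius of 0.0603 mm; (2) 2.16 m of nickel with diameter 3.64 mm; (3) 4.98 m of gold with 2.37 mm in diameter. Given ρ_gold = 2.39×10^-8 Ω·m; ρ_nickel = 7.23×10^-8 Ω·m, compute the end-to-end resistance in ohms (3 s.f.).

Seg 1: A = πr² = π(6.0300e-05 m)² = 1.142e-08 m²
R_1 = (2.39×10^-8)(9.28)/(1.142e-08) = 19.42 Ω
Seg 2: A = π(d/2)² = π(1.8200e-03 m)² = 1.041e-05 m²
R_2 = (7.23×10^-8)(2.16)/(1.041e-05) = 0.01501 Ω
Seg 3: A = π(d/2)² = π(1.1850e-03 m)² = 4.412e-06 m²
R_3 = (2.39×10^-8)(4.98)/(4.412e-06) = 0.02698 Ω
R_total = R_1 + R_2 + R_3 = 19.5 Ω

19.5 Ω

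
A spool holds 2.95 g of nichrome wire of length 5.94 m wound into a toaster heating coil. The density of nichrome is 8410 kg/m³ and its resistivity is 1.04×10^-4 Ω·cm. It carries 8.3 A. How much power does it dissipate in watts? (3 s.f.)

7210 W

ρ = 1.04×10^-4 Ω·cm = 1.04×10^-6 Ω·m
A = m/(density·L) = 0.00295/(8410×5.94) = 5.9053e-08 m²
R = ρL/A = (1.04×10^-6)(5.94)/(5.9053e-08) = 104.6 Ω
P = I²R = (8.3)² × 104.6 = 7210 W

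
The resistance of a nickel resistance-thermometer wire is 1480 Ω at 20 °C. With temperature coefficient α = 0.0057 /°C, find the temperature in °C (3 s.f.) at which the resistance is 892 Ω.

R = R₀(1 + α(T − T₀)) ⇒ T = T₀ + (R/R₀ − 1)/α
T = 20 + (892/1480 − 1)/0.0057 = 20 + (-0.3973)/0.0057 = -49.7 °C

-49.7 °C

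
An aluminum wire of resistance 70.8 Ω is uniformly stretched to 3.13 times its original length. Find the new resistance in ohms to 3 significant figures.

Volume constant ⇒ A' = A/k with k = 3.13. R' = ρ(kL)/(A/k) = k²R.
R' = 9.797 × 70.8 = 694 Ω

694 Ω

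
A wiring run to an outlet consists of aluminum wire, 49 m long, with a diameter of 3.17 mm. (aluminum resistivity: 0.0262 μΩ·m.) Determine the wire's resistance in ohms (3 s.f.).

ρ = 0.0262 μΩ·m = 2.62×10^-8 Ω·m
A = π(d/2)² = π(1.5850e-03 m)² = 7.892e-06 m²
R = ρL/A = (2.62×10^-8)(49 m)/(7.892e-06 m²) = 0.163 Ω

0.163 Ω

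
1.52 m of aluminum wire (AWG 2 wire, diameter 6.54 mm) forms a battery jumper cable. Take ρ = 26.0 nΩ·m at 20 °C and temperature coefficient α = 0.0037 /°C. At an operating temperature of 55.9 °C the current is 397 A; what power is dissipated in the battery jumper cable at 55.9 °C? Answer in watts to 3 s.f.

210 W

ρ = 26.0 nΩ·m = 2.60×10^-8 Ω·m
A = π(6.54/2 mm)² = π(3.2700e-03 m)² = 3.359e-05 m²
R₍20₎ = ρL/A = (2.60×10^-8)(1.52)/(3.359e-05) = 0.001176 Ω
R₍55.9₎ = R₍20₎(1 + αΔT) = 0.001176 × (1 + 0.0037×35.9) = 0.001333 Ω
P = I²R = (397)² × 0.001333 = 210 W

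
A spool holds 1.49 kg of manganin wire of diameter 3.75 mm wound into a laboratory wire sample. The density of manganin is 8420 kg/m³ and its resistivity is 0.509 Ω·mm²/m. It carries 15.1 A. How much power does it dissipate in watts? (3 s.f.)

168 W

ρ = 0.509 Ω·mm²/m = 5.09×10^-7 Ω·m
A = π(d/2)² = π(1.8750e-03 m)² = 1.1045e-05 m²
L = m/(density·A) = 1.49/(8420×1.1045e-05) = 16.02 m
R = ρL/A = (5.09×10^-7)(16.02)/(1.1045e-05) = 0.7384 Ω
P = I²R = (15.1)² × 0.7384 = 168 W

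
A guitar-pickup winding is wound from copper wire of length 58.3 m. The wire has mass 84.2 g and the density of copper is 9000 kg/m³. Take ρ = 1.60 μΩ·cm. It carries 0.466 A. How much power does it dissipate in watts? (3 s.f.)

ρ = 1.60 μΩ·cm = 1.60×10^-8 Ω·m
A = m/(density·L) = 0.0842/(9000×58.3) = 1.6047e-07 m²
R = ρL/A = (1.60×10^-8)(58.3)/(1.6047e-07) = 5.813 Ω
P = I²R = (0.466)² × 5.813 = 1.26 W

1.26 W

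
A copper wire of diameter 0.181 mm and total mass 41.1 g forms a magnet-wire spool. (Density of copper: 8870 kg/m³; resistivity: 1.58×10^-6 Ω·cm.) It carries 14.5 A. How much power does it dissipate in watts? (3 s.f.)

ρ = 1.58×10^-6 Ω·cm = 1.58×10^-8 Ω·m
A = π(d/2)² = π(9.0500e-05 m)² = 2.5730e-08 m²
L = m/(density·A) = 0.0411/(8870×2.5730e-08) = 180.1 m
R = ρL/A = (1.58×10^-8)(180.1)/(2.5730e-08) = 110.6 Ω
P = I²R = (14.5)² × 110.6 = 23200 W

23200 W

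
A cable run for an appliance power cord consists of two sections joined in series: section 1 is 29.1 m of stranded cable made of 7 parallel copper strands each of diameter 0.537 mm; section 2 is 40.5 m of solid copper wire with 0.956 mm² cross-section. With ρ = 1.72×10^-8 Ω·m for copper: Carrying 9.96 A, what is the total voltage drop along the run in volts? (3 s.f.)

Section 1: A_strand = π(2.6850e-04)² = 2.265e-07 m²; R₁ = ρL/(N·A_s) = (1.72×10^-8)(29.1)/(7×2.265e-07) = 0.3157 Ω
Section 2: A = 0.956 mm² = 9.560e-07 m²
R₂ = (1.72×10^-8)(40.5)/(9.560e-07) = 0.7287 Ω
R = R₁ + R₂ = 1.044 Ω
V = IR = 9.96 × 1.044 = 10.4 V

10.4 V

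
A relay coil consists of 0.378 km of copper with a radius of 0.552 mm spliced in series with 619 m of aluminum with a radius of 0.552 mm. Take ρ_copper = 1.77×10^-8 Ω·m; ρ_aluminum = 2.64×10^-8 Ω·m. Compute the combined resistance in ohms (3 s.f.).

Segment 1: A = πr² = π(5.5200e-04 m)² = 9.573e-07 m²
R₁ = ρL/A = (1.77×10^-8)(378)/(9.573e-07) = 6.989 Ω
R₂ = (2.64×10^-8)(619)/(9.573e-07) = 17.07 Ω
R = R₁ + R₂ = 24.1 Ω

24.1 Ω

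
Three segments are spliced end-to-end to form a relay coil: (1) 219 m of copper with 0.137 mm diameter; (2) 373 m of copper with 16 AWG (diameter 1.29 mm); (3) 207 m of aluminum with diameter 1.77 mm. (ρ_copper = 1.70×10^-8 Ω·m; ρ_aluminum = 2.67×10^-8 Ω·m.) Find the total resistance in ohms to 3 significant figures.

260 Ω

Seg 1: A = π(d/2)² = π(6.8500e-05 m)² = 1.474e-08 m²
R_1 = (1.70×10^-8)(219)/(1.474e-08) = 252.6 Ω
Seg 2: A = π(1.29/2 mm)² = π(6.4500e-04 m)² = 1.307e-06 m²
R_2 = (1.70×10^-8)(373)/(1.307e-06) = 4.852 Ω
Seg 3: A = π(d/2)² = π(8.8500e-04 m)² = 2.461e-06 m²
R_3 = (2.67×10^-8)(207)/(2.461e-06) = 2.246 Ω
R_total = R_1 + R_2 + R_3 = 260 Ω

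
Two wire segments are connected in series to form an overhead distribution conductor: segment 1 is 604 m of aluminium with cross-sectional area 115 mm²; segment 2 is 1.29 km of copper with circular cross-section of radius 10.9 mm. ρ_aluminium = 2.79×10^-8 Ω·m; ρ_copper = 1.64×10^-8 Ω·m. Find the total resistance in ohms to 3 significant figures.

0.203 Ω

Segment 1: A = 115 mm² = 1.150e-04 m²
R₁ = ρL/A = (2.79×10^-8)(604)/(1.150e-04) = 0.1465 Ω
Segment 2: A = πr² = π(1.0900e-02 m)² = 3.733e-04 m²
R₂ = (1.64×10^-8)(1290)/(3.733e-04) = 0.05668 Ω
R = R₁ + R₂ = 0.203 Ω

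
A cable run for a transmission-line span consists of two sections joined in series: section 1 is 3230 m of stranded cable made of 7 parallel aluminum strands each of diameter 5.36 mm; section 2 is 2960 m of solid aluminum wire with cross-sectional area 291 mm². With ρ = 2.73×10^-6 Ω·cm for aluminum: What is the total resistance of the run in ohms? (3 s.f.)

ρ = 2.73×10^-6 Ω·cm = 2.73×10^-8 Ω·m
Section 1: A_strand = π(2.6800e-03)² = 2.256e-05 m²; R₁ = ρL/(N·A_s) = (2.73×10^-8)(3230)/(7×2.256e-05) = 0.5583 Ω
Section 2: A = 291 mm² = 2.910e-04 m²
R₂ = (2.73×10^-8)(2960)/(2.910e-04) = 0.2777 Ω
R = R₁ + R₂ = 0.836 Ω

0.836 Ω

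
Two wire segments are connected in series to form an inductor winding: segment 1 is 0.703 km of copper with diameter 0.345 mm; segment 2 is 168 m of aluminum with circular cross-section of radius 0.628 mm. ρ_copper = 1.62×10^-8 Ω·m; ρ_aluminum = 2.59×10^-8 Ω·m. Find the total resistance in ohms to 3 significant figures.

125 Ω

Segment 1: A = π(d/2)² = π(1.7250e-04 m)² = 9.348e-08 m²
R₁ = ρL/A = (1.62×10^-8)(703)/(9.348e-08) = 121.8 Ω
Segment 2: A = πr² = π(6.2800e-04 m)² = 1.239e-06 m²
R₂ = (2.59×10^-8)(168)/(1.239e-06) = 3.512 Ω
R = R₁ + R₂ = 125 Ω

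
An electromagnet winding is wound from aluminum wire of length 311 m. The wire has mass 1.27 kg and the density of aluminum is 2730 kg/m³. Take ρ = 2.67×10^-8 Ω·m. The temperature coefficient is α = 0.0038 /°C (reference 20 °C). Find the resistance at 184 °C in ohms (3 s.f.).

9.01 Ω

A = m/(density·L) = 1.27/(2730×311) = 1.4958e-06 m²
R = ρL/A = (2.67×10^-8)(311)/(1.4958e-06) = 5.551 Ω
R(184 °C) = 5.551 × (1 + 0.0038×164) = 9.01 Ω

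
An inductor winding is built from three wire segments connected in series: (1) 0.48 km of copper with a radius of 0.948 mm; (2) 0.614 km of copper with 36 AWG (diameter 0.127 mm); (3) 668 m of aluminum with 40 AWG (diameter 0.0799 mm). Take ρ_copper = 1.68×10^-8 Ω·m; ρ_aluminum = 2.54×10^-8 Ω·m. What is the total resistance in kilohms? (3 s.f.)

4.20 kΩ

Seg 1: A = πr² = π(9.4800e-04 m)² = 2.823e-06 m²
R_1 = (1.68×10^-8)(480)/(2.823e-06) = 2.856 Ω
Seg 2: A = π(0.127/2 mm)² = π(6.3500e-05 m)² = 1.267e-08 m²
R_2 = (1.68×10^-8)(614)/(1.267e-08) = 814.3 Ω
Seg 3: A = π(0.0799/2 mm)² = π(3.9950e-05 m)² = 5.014e-09 m²
R_3 = (2.54×10^-8)(668)/(5.014e-09) = 3384 Ω
R_total = R_1 + R_2 + R_3 = 4.20 kΩ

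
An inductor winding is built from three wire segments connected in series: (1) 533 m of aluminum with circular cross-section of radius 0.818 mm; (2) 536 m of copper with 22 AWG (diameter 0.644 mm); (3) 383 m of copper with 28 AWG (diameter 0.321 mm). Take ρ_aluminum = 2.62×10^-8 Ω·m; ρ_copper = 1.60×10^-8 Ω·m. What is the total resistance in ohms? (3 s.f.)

Seg 1: A = πr² = π(8.1800e-04 m)² = 2.102e-06 m²
R_1 = (2.62×10^-8)(533)/(2.102e-06) = 6.643 Ω
Seg 2: A = π(0.644/2 mm)² = π(3.2200e-04 m)² = 3.257e-07 m²
R_2 = (1.60×10^-8)(536)/(3.257e-07) = 26.33 Ω
Seg 3: A = π(0.321/2 mm)² = π(1.6050e-04 m)² = 8.093e-08 m²
R_3 = (1.60×10^-8)(383)/(8.093e-08) = 75.72 Ω
R_total = R_1 + R_2 + R_3 = 109 Ω

109 Ω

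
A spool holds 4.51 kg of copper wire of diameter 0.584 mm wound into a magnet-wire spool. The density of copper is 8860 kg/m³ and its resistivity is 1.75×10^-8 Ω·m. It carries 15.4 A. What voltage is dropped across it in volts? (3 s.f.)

1910 V

A = π(d/2)² = π(2.9200e-04 m)² = 2.6786e-07 m²
L = m/(density·A) = 4.51/(8860×2.6786e-07) = 1900 m
R = ρL/A = (1.75×10^-8)(1900)/(2.6786e-07) = 124.2 Ω
V = IR = 15.4 × 124.2 = 1910 V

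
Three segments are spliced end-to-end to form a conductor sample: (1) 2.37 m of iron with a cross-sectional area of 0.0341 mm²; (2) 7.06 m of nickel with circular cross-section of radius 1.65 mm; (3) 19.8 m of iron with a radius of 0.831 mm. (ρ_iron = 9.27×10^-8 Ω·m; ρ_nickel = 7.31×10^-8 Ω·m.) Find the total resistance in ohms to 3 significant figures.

7.35 Ω

Seg 1: A = 0.0341 mm² = 3.410e-08 m²
R_1 = (9.27×10^-8)(2.37)/(3.410e-08) = 6.443 Ω
Seg 2: A = πr² = π(1.6500e-03 m)² = 8.553e-06 m²
R_2 = (7.31×10^-8)(7.06)/(8.553e-06) = 0.06034 Ω
Seg 3: A = πr² = π(8.3100e-04 m)² = 2.169e-06 m²
R_3 = (9.27×10^-8)(19.8)/(2.169e-06) = 0.846 Ω
R_total = R_1 + R_2 + R_3 = 7.35 Ω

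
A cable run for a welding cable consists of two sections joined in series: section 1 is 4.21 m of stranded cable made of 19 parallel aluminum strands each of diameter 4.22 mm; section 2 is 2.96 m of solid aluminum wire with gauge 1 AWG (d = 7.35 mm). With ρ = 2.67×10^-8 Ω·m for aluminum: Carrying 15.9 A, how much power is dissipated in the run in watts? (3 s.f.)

Section 1: A_strand = π(2.1100e-03)² = 1.399e-05 m²; R₁ = ρL/(N·A_s) = (2.67×10^-8)(4.21)/(19×1.399e-05) = 4.230×10^-4 Ω
Section 2: A = π(7.35/2 mm)² = π(3.6750e-03 m)² = 4.243e-05 m²
R₂ = (2.67×10^-8)(2.96)/(4.243e-05) = 0.001863 Ω
R = R₁ + R₂ = 0.002286 Ω
P = I²R = (15.9)² × 0.002286 = 0.578 W

0.578 W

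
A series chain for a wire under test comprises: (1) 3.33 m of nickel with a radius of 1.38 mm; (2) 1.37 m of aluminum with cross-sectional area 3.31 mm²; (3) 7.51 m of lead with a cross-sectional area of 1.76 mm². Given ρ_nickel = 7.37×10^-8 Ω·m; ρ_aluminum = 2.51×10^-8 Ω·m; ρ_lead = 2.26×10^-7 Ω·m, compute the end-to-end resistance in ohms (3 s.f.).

1.02 Ω

Seg 1: A = πr² = π(1.3800e-03 m)² = 5.983e-06 m²
R_1 = (7.37×10^-8)(3.33)/(5.983e-06) = 0.04102 Ω
Seg 2: A = 3.31 mm² = 3.310e-06 m²
R_2 = (2.51×10^-8)(1.37)/(3.310e-06) = 0.01039 Ω
Seg 3: A = 1.76 mm² = 1.760e-06 m²
R_3 = (2.26×10^-7)(7.51)/(1.760e-06) = 0.9644 Ω
R_total = R_1 + R_2 + R_3 = 1.02 Ω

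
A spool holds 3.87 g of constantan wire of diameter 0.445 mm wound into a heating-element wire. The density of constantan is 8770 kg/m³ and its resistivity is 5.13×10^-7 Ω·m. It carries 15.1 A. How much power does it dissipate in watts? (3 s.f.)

A = π(d/2)² = π(2.2250e-04 m)² = 1.5553e-07 m²
L = m/(density·A) = 0.00387/(8770×1.5553e-07) = 2.837 m
R = ρL/A = (5.13×10^-7)(2.837)/(1.5553e-07) = 9.359 Ω
P = I²R = (15.1)² × 9.359 = 2130 W

2130 W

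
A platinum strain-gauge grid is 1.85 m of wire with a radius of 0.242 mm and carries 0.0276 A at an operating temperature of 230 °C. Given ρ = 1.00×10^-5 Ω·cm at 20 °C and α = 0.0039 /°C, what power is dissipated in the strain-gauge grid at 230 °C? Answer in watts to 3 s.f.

ρ = 1.00×10^-5 Ω·cm = 1.00×10^-7 Ω·m
A = πr² = π(2.4200e-04 m)² = 1.840e-07 m²
R₍20₎ = ρL/A = (1.00×10^-7)(1.85)/(1.840e-07) = 1.006 Ω
R₍230₎ = R₍20₎(1 + αΔT) = 1.006 × (1 + 0.0039×210) = 1.829 Ω
P = I²R = (0.0276)² × 1.829 = 0.00139 W

0.00139 W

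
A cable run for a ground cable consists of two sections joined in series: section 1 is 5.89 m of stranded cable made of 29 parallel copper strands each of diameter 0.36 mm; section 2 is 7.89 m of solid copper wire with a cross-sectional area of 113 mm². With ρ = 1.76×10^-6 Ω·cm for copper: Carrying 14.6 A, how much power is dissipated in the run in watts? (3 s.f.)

ρ = 1.76×10^-6 Ω·cm = 1.76×10^-8 Ω·m
Section 1: A_strand = π(1.8000e-04)² = 1.018e-07 m²; R₁ = ρL/(N·A_s) = (1.76×10^-8)(5.89)/(29×1.018e-07) = 0.03512 Ω
Section 2: A = 113 mm² = 1.130e-04 m²
R₂ = (1.76×10^-8)(7.89)/(1.130e-04) = 0.001229 Ω
R = R₁ + R₂ = 0.03635 Ω
P = I²R = (14.6)² × 0.03635 = 7.75 W

7.75 W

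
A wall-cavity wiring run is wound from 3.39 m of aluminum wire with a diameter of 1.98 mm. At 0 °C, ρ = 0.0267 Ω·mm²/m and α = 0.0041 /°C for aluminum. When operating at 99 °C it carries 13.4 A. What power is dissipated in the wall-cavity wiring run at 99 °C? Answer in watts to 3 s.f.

ρ = 0.0267 Ω·mm²/m = 2.67×10^-8 Ω·m
A = π(d/2)² = π(9.9000e-04 m)² = 3.079e-06 m²
R₍0₎ = ρL/A = (2.67×10^-8)(3.39)/(3.079e-06) = 0.0294 Ω
R₍99₎ = R₍0₎(1 + αΔT) = 0.0294 × (1 + 0.0041×99) = 0.04133 Ω
P = I²R = (13.4)² × 0.04133 = 7.42 W

7.42 W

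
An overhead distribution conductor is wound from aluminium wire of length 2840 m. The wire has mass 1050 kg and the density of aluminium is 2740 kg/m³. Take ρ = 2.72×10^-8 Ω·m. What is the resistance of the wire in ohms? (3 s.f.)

A = m/(density·L) = 1050/(2740×2840) = 1.3493e-04 m²
R = ρL/A = (2.72×10^-8)(2840)/(1.3493e-04) = 0.572 Ω

0.572 Ω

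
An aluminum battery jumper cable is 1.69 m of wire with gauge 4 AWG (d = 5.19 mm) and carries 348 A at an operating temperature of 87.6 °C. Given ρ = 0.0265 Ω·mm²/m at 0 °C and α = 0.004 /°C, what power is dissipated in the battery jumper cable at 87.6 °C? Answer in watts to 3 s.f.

346 W

ρ = 0.0265 Ω·mm²/m = 2.65×10^-8 Ω·m
A = π(5.19/2 mm)² = π(2.5950e-03 m)² = 2.116e-05 m²
R₍0₎ = ρL/A = (2.65×10^-8)(1.69)/(2.116e-05) = 0.002117 Ω
R₍87.6₎ = R₍0₎(1 + αΔT) = 0.002117 × (1 + 0.004×87.6) = 0.002859 Ω
P = I²R = (348)² × 0.002859 = 346 W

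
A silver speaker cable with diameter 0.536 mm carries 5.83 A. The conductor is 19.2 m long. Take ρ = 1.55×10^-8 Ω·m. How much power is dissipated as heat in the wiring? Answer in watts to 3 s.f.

A = π(d/2)² = π(2.6800e-04 m)² = 2.256e-07 m²
R = ρL/A = (1.55×10^-8)(19.2)/(2.256e-07) = 1.319 Ω
P = I²R = (5.83)² × 1.319 = 44.8 W

44.8 W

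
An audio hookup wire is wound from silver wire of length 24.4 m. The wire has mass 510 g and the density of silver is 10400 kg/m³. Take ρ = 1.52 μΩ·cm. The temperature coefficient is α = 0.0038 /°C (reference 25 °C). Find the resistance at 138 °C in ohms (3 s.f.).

ρ = 1.52 μΩ·cm = 1.52×10^-8 Ω·m
A = m/(density·L) = 0.51/(10400×24.4) = 2.0098e-06 m²
R = ρL/A = (1.52×10^-8)(24.4)/(2.0098e-06) = 0.1845 Ω
R(138 °C) = 0.1845 × (1 + 0.0038×113) = 0.264 Ω

0.264 Ω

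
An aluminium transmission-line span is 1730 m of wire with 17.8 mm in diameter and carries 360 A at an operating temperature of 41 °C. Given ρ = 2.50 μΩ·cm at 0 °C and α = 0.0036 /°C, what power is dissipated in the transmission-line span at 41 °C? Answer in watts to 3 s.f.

ρ = 2.50 μΩ·cm = 2.50×10^-8 Ω·m
A = π(d/2)² = π(8.9000e-03 m)² = 2.488e-04 m²
R₍0₎ = ρL/A = (2.50×10^-8)(1730)/(2.488e-04) = 0.1738 Ω
R₍41₎ = R₍0₎(1 + αΔT) = 0.1738 × (1 + 0.0036×41) = 0.1995 Ω
P = I²R = (360)² × 0.1995 = 25800 W

25800 W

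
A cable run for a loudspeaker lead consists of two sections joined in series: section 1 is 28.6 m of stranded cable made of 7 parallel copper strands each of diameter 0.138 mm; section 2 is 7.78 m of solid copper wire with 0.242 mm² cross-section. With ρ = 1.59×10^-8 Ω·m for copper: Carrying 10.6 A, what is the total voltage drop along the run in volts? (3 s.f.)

51.5 V

Section 1: A_strand = π(6.9000e-05)² = 1.496e-08 m²; R₁ = ρL/(N·A_s) = (1.59×10^-8)(28.6)/(7×1.496e-08) = 4.343 Ω
Section 2: A = 0.242 mm² = 2.420e-07 m²
R₂ = (1.59×10^-8)(7.78)/(2.420e-07) = 0.5112 Ω
R = R₁ + R₂ = 4.854 Ω
V = IR = 10.6 × 4.854 = 51.5 V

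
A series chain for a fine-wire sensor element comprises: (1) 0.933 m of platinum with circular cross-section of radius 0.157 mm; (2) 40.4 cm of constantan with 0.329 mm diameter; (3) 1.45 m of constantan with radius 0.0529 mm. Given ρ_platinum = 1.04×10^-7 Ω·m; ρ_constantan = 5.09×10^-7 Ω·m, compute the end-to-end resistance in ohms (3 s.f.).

Seg 1: A = πr² = π(1.5700e-04 m)² = 7.744e-08 m²
R_1 = (1.04×10^-7)(0.933)/(7.744e-08) = 1.253 Ω
Seg 2: A = π(d/2)² = π(1.6450e-04 m)² = 8.501e-08 m²
R_2 = (5.09×10^-7)(0.404)/(8.501e-08) = 2.419 Ω
Seg 3: A = πr² = π(5.2900e-05 m)² = 8.791e-09 m²
R_3 = (5.09×10^-7)(1.45)/(8.791e-09) = 83.95 Ω
R_total = R_1 + R_2 + R_3 = 87.6 Ω

87.6 Ω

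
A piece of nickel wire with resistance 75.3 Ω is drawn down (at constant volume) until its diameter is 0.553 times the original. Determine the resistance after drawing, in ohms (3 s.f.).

805 Ω

Volume constant ⇒ L' = L/r² with r = 0.553. R' = ρL'/A' = ρ(L/r²)/(πr²d₀²/4) = R/r⁴.
R' = 10.69 × 75.3 = 805 Ω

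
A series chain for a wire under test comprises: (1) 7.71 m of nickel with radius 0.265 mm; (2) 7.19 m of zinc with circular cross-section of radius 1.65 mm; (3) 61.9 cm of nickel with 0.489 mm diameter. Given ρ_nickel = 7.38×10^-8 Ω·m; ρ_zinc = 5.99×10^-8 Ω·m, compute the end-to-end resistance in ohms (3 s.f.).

Seg 1: A = πr² = π(2.6500e-04 m)² = 2.206e-07 m²
R_1 = (7.38×10^-8)(7.71)/(2.206e-07) = 2.579 Ω
Seg 2: A = πr² = π(1.6500e-03 m)² = 8.553e-06 m²
R_2 = (5.99×10^-8)(7.19)/(8.553e-06) = 0.05035 Ω
Seg 3: A = π(d/2)² = π(2.4450e-04 m)² = 1.878e-07 m²
R_3 = (7.38×10^-8)(0.619)/(1.878e-07) = 0.2432 Ω
R_total = R_1 + R_2 + R_3 = 2.87 Ω

2.87 Ω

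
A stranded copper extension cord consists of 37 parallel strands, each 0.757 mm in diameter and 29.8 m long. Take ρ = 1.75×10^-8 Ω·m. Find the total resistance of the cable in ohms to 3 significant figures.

A_strand = π(3.7850e-04 m)² = 4.501e-07 m²
R_strand = ρL/A = (1.75×10^-8)(29.8)/(4.501e-07) = 1.159 Ω
R_total = R_strand/N = 1.159/37 = 0.0313 Ω

0.0313 Ω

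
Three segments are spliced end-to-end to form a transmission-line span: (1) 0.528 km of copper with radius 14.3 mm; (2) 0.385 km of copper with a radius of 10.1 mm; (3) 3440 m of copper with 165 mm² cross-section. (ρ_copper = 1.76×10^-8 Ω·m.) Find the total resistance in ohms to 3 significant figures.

0.403 Ω

Seg 1: A = πr² = π(1.4300e-02 m)² = 6.424e-04 m²
R_1 = (1.76×10^-8)(528)/(6.424e-04) = 0.01447 Ω
Seg 2: A = πr² = π(1.0100e-02 m)² = 3.205e-04 m²
R_2 = (1.76×10^-8)(385)/(3.205e-04) = 0.02114 Ω
Seg 3: A = 165 mm² = 1.650e-04 m²
R_3 = (1.76×10^-8)(3440)/(1.650e-04) = 0.3669 Ω
R_total = R_1 + R_2 + R_3 = 0.403 Ω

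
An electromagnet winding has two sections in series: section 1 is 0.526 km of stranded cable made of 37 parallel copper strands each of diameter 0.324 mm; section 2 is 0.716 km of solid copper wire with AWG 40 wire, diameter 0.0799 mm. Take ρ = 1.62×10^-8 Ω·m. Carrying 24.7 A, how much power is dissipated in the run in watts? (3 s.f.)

Section 1: A_strand = π(1.6200e-04)² = 8.245e-08 m²; R₁ = ρL/(N·A_s) = (1.62×10^-8)(526)/(37×8.245e-08) = 2.793 Ω
Section 2: A = π(0.0799/2 mm)² = π(3.9950e-05 m)² = 5.014e-09 m²
R₂ = (1.62×10^-8)(716)/(5.014e-09) = 2313 Ω
R = R₁ + R₂ = 2316 Ω
P = I²R = (24.7)² × 2316 = 1.41×10^6 W

1.41×10^6 W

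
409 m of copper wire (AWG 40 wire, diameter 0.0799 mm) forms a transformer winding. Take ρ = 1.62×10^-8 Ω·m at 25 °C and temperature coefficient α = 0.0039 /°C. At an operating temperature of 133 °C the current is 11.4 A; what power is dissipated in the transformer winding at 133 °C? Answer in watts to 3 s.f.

A = π(0.0799/2 mm)² = π(3.9950e-05 m)² = 5.014e-09 m²
R₍25₎ = ρL/A = (1.62×10^-8)(409)/(5.014e-09) = 1321 Ω
R₍133₎ = R₍25₎(1 + αΔT) = 1321 × (1 + 0.0039×108) = 1878 Ω
P = I²R = (11.4)² × 1878 = 2.44×10^5 W

2.44×10^5 W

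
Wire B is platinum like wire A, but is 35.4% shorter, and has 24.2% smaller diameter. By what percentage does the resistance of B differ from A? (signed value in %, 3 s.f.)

12.4%

R ∝ L/d², so R_B/R_A = (1 − 35.4/100) × (1 − 24.2/100)⁻²
= 0.646 × 1.74 = 1.124
(R_B − R_A)/R_A = 1.124 − 1 = 12.4%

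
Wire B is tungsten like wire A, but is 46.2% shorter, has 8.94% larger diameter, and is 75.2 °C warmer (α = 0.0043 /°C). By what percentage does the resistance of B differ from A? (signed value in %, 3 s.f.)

R ∝ ρL/d² with ρ ∝ (1+αΔT), so R_B/R_A = (1 − 46.2/100) × (1 + 8.94/100)⁻² × (1 + 0.0043×75.2)
= 0.538 × 0.8426 × 1.323 = 0.5999
(R_B − R_A)/R_A = 0.5999 − 1 = -40.0%

-40.0%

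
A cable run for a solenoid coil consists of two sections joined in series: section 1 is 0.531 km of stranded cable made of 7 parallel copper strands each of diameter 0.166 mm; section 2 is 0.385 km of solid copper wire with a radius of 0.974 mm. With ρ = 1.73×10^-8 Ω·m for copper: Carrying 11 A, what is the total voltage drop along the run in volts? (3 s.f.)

Section 1: A_strand = π(8.3000e-05)² = 2.164e-08 m²; R₁ = ρL/(N·A_s) = (1.73×10^-8)(531)/(7×2.164e-08) = 60.64 Ω
Section 2: A = πr² = π(9.7400e-04 m)² = 2.980e-06 m²
R₂ = (1.73×10^-8)(385)/(2.980e-06) = 2.235 Ω
R = R₁ + R₂ = 62.87 Ω
V = IR = 11 × 62.87 = 692 V

692 V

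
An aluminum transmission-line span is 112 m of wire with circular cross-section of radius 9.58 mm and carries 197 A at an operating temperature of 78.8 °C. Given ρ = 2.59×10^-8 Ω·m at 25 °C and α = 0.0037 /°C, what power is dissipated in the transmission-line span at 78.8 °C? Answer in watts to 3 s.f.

468 W

A = πr² = π(9.5800e-03 m)² = 2.883e-04 m²
R₍25₎ = ρL/A = (2.59×10^-8)(112)/(2.883e-04) = 0.01006 Ω
R₍78.8₎ = R₍25₎(1 + αΔT) = 0.01006 × (1 + 0.0037×53.8) = 0.01206 Ω
P = I²R = (197)² × 0.01206 = 468 W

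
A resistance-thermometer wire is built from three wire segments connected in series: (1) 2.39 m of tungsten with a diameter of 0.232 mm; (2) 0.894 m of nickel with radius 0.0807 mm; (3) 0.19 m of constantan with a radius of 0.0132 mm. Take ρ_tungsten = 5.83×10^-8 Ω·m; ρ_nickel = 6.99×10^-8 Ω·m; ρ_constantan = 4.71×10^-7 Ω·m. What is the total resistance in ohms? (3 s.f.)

170 Ω

Seg 1: A = π(d/2)² = π(1.1600e-04 m)² = 4.227e-08 m²
R_1 = (5.83×10^-8)(2.39)/(4.227e-08) = 3.296 Ω
Seg 2: A = πr² = π(8.0700e-05 m)² = 2.046e-08 m²
R_2 = (6.99×10^-8)(0.894)/(2.046e-08) = 3.054 Ω
Seg 3: A = πr² = π(1.3200e-05 m)² = 5.474e-10 m²
R_3 = (4.71×10^-7)(0.19)/(5.474e-10) = 163.5 Ω
R_total = R_1 + R_2 + R_3 = 170 Ω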